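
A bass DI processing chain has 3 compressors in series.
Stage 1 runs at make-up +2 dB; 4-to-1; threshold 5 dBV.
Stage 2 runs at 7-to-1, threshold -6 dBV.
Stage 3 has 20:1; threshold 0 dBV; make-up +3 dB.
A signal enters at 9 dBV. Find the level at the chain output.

-1 dBV

Stage 1: 9 dBV is 4 dB over 5 dBV; at 4:1 that becomes 1 dB over, giving 6 dBV; +2 dB make-up → 8 dBV.
Stage 2: overshoot 14 dB → 14/7 = 2 dB → -4 dBV.
Stage 3: -4 dBV ≤ 0 dBV, so stage 3 doesn't engage; make-up brings it to -1 dBV.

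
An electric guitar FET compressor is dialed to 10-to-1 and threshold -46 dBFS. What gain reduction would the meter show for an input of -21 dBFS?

22.5 dB

-21 dBFS exceeds the threshold by 25 dB.
At 10:1, output sits 25/10 = 2.5 dB above threshold.
So the signal is attenuated by 25 − 2.5 = 22.5 dB.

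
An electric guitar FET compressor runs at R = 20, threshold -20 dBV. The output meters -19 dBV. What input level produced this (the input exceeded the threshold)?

0 dBV

That's 1 dB above the -20 dBV threshold.
Undo the ratio: input overshoot = 1 × 20 = 20 dB, giving input = 0 dBV.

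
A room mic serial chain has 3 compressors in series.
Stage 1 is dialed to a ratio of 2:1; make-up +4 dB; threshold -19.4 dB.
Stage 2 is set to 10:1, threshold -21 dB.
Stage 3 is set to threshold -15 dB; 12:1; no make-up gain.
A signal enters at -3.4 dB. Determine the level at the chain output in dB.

Stage 1: overshoot 16 dB → 16/2 = 8 dB → -11.4 dB; +4 dB make-up → -7.4 dB.
Stage 2: 13.6 dB above -21 dB, reduced 10:1 to 1.36 dB above → -19.64 dB.
Stage 3: below threshold (-19.64 ≤ -15); passes unchanged; output -19.64 dB.

-19.64 dB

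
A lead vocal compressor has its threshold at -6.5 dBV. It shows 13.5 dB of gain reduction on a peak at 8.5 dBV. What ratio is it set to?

Input overshoot = 8.5 − (-6.5) = 15 dB.
Output overshoot = 15 − 13.5 = 1.5 dB.
Ratio = input overshoot / output overshoot = 15 / 1.5 = 10.

10:1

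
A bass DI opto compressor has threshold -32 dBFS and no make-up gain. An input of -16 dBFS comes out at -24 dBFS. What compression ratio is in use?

2:1

Input overshoot = -16 − (-32) = 16 dB; output overshoot = -24 − (-32) = 8 dB.
Ratio = 16 / 8 = 2.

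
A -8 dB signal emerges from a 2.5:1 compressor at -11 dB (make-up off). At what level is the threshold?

-13 dB

Gain reduction = -8 − (-11) = 3 dB; output overshoot = GR / (R − 1) = 3 / 1.5 = 2 dB.
Threshold = output − output overshoot = -11 − 2 = -13 dB.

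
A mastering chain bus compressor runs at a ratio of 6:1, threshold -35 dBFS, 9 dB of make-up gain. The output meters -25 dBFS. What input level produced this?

-29 dBFS

Remove make-up: -25 − 9 = -34 dBFS.
Post-compression overshoot = -34 − (-35) = 1 dB.
Before 6:1 compression the overshoot was 1 × 6 = 6 dB, so input = -35 + 6 = -29 dBFS.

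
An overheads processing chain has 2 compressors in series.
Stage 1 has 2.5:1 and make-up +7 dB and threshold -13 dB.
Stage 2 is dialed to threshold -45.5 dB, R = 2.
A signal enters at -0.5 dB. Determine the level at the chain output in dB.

Stage 1: 12.5 dB above -13 dB, reduced 2.5:1 to 5 dB above → -8 dB; +7 dB make-up → -1 dB.
Stage 2: 44.5 dB above -45.5 dB, reduced 2:1 to 22.25 dB above → -23.25 dB.

-23.25 dB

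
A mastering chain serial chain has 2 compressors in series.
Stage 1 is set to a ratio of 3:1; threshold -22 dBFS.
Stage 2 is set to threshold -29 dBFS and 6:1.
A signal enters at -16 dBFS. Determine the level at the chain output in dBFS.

-27.5 dBFS

Stage 1: overshoot 6 dB → 6/3 = 2 dB → -20 dBFS.
Stage 2: overshoot 9 dB → 9/6 = 1.5 dB → -27.5 dBFS.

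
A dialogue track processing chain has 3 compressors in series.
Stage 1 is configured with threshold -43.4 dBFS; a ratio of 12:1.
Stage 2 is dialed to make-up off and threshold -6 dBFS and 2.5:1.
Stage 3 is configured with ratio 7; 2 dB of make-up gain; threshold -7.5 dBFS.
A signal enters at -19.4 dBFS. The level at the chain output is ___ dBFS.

-39.4 dBFS

Stage 1: 24 dB above -43.4 dBFS, reduced 12:1 to 2 dB above → -41.4 dBFS.
Stage 2: -41.4 dBFS ≤ -6 dBFS, so stage 2 doesn't engage; output -41.4 dBFS.
Stage 3: below threshold (-41.4 ≤ -7.5); passes unchanged; make-up brings it to -39.4 dBFS.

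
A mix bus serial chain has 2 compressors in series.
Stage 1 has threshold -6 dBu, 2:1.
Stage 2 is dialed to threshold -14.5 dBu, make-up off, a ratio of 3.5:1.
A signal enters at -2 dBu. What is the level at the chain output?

-11.5 dBu

Stage 1: -2 dBu is 4 dB over -6 dBu; at 2:1 that becomes 2 dB over, giving -4 dBu.
Stage 2: 10.5 dB above -14.5 dBu, reduced 3.5:1 to 3 dB above → -11.5 dBu.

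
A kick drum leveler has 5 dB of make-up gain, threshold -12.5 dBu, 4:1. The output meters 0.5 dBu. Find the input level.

Stripping the +5 dB make-up gives -4.5 dBu at the gain stage.
The compressed level sits -4.5 − (-12.5) = 8 dB over threshold.
Before 4:1 compression the overshoot was 8 × 4 = 32 dB, so input = -12.5 + 32 = 19.5 dBu.

19.5 dBu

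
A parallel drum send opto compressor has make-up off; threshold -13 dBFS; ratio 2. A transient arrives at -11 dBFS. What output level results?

Overshoot: -11 − (-13) = 2 dB.
2:1 compression reduces that to 2/2 = 1 dB over.
That puts the output at -12 dBFS.

-12 dBFS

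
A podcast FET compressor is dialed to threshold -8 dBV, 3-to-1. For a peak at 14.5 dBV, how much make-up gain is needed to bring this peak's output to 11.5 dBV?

Overshoot 22.5 dB → 22.5/3 = 7.5 dB after compression, so the compressed level is -8 + 7.5 = -0.5 dBV.
Make-up = target − compressed = 11.5 − (-0.5) = 12 dB.

12 dB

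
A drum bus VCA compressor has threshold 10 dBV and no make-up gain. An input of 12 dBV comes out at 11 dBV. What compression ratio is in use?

Input overshoot = 12 − 10 = 2 dB; output overshoot = 11 − 10 = 1 dB.
Ratio = 2 / 1 = 2.

2:1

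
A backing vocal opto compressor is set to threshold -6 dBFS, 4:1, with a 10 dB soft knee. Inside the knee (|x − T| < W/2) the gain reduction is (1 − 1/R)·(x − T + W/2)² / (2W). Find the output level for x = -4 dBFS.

x − T + W/2 = -4 − (-6) + 5 = 7.
GR = (1 − 1/4) × 7² / 20 = 0.75 × 49 / 20 = 1.8375 dB.
Output = -4 − 1.8375 = -5.8375 dBFS.

-5.8375 dBFS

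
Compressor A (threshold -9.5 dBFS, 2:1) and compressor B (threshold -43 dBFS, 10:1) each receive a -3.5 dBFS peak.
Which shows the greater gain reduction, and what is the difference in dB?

B, by 32.55 dB

A: 6 dB over, compressed to 3 dB over, so 3 dB of GR.
B: 39.5 dB over, compressed to 3.95 dB over, so 35.55 dB of GR.
Difference: 32.55 dB in favour of B.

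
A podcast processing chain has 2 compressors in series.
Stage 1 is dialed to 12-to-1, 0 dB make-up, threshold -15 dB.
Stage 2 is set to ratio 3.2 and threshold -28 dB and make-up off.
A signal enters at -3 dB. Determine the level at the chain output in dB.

Stage 1: overshoot 12 dB → 12/12 = 1 dB → -14 dB.
Stage 2: 14 dB above -28 dB, reduced 3.2:1 to 4.375 dB above → -23.625 dB.

-23.625 dB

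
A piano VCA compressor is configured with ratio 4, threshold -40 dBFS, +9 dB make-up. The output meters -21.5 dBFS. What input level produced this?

-2 dBFS

Before make-up, the level was -21.5 − 9 = -30.5 dBFS.
That's 9.5 dB above the -40 dBFS threshold.
Input overshoot = R × output overshoot = 38 dB → input = -40 + 38 = -2 dBFS.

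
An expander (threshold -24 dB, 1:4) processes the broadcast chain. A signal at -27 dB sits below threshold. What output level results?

-36 dB

The input is 3 dB below the -24 dB threshold.
A 1:4 expander multiplies undershoot by 4: 3 × 4 = 12 dB below threshold.
Output = -24 − 12 = -36 dB.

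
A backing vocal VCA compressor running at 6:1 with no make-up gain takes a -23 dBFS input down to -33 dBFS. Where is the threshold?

-35 dBFS

Let T be the threshold. Output overshoot = (input overshoot)/R, so -33 − T = (-23 − T)/6.
6·(-33 − T) = -23 − T → 5·T = -198 − (-23) = -175.
T = -175/5 = -35 dBFS.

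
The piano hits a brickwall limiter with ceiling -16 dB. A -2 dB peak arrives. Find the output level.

-16 dB

The limiter clamps the peak to its -16 dB ceiling.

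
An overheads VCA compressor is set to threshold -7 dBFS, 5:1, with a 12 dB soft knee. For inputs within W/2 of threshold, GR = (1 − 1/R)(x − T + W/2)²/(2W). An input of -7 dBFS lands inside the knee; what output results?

-8.2 dBFS

x − T + W/2 = -7 − (-7) + 6 = 6.
GR = (1 − 1/5) × 6² / 24 = 0.8 × 36 / 24 = 1.2 dB.
Output = -7 − 1.2 = -8.2 dBFS.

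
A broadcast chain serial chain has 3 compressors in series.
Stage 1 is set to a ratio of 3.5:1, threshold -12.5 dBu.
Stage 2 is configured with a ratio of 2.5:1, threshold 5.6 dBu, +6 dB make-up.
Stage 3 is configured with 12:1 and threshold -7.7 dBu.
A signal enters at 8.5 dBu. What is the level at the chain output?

-7.1 dBu

Stage 1: 8.5 dBu is 21 dB over -12.5 dBu; at 3.5:1 that becomes 6 dB over, giving -6.5 dBu.
Stage 2: below threshold (-6.5 ≤ 5.6); passes unchanged; make-up brings it to -0.5 dBu.
Stage 3: -0.5 dBu is 7.2 dB over -7.7 dBu; at 12:1 that becomes 0.6 dB over, giving -7.1 dBu.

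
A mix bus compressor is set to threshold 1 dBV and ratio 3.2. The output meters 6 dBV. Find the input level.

That's 5 dB above the 1 dBV threshold.
Input overshoot = R × output overshoot = 16 dB → input = 1 + 16 = 17 dBV.

17 dBV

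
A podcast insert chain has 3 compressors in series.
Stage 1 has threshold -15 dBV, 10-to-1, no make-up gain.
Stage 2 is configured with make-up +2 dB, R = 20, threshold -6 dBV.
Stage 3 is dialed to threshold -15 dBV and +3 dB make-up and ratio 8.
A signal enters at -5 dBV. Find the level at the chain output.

Stage 1: 10 dB above -15 dBV, reduced 10:1 to 1 dB above → -14 dBV.
Stage 2: -14 dBV is at or below the -6 dBV threshold — no compression; make-up brings it to -12 dBV.
Stage 3: 3 dB above -15 dBV, reduced 8:1 to 0.375 dB above → -14.625 dBV; +3 dB make-up → -11.625 dBV.

-11.625 dBV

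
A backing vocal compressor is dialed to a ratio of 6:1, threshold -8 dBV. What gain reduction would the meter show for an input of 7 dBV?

The signal is 15 dB above threshold.
A 6:1 ratio leaves 2.5 dB of that excess.
So the signal is attenuated by 15 − 2.5 = 12.5 dB.

12.5 dB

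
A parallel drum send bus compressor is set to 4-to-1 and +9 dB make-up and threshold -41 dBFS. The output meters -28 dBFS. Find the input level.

-25 dBFS

Remove make-up: -28 − 9 = -37 dBFS.
Post-compression overshoot = -37 − (-41) = 4 dB.
Before 4:1 compression the overshoot was 4 × 4 = 16 dB, so input = -41 + 16 = -25 dBFS.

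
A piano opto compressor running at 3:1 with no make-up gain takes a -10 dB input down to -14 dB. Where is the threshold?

-16 dB

Gain reduction = -10 − (-14) = 4 dB; output overshoot = GR / (R − 1) = 4 / 2 = 2 dB.
Threshold = output − output overshoot = -14 − 2 = -16 dB.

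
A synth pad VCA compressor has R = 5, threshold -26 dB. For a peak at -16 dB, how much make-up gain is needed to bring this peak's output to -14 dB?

10 dB

Without make-up, output = threshold + overshoot/5 = -26 + 2 = -24 dB.
Gap to target: 10 dB.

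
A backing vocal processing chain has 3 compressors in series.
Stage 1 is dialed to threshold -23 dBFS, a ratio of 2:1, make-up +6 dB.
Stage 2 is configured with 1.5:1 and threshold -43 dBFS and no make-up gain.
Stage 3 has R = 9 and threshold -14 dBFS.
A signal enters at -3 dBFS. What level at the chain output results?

Stage 1: -3 dBFS is 20 dB over -23 dBFS; at 2:1 that becomes 10 dB over, giving -13 dBFS; +6 dB make-up → -7 dBFS.
Stage 2: 36 dB above -43 dBFS, reduced 1.5:1 to 24 dB above → -19 dBFS.
Stage 3: -19 dBFS ≤ -14 dBFS, so stage 3 doesn't engage; output -19 dBFS.

-19 dBFS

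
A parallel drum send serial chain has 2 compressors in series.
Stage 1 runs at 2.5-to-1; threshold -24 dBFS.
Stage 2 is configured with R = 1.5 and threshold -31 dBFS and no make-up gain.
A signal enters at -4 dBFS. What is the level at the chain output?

Stage 1: 20 dB above -24 dBFS, reduced 2.5:1 to 8 dB above → -16 dBFS.
Stage 2: 15 dB above -31 dBFS, reduced 1.5:1 to 10 dB above → -21 dBFS.

-21 dBFS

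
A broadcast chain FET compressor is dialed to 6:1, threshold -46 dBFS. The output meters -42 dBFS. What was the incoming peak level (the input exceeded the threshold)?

Post-compression overshoot = -42 − (-46) = 4 dB.
Input overshoot = R × output overshoot = 24 dB → input = -46 + 24 = -22 dBFS.

-22 dBFS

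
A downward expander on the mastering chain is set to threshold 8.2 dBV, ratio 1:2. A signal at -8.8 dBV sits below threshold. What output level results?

Undershoot = 8.2 − (-8.8) = 17 dB.
At 1:2, that expands to 34 dB under threshold.
Output = 8.2 − 34 = -25.8 dBV.

-25.8 dBV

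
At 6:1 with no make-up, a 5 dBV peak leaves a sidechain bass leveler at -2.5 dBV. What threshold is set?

Input is 9 dB above T (since output overshoot × R = input overshoot: (-2.5 − T)·6 = 5 − T gives T = -4 dBV).
Check: -4 + (5 − (-4))/6 = -4 + 1.5 = -2.5 dBV. ✓

-4 dBV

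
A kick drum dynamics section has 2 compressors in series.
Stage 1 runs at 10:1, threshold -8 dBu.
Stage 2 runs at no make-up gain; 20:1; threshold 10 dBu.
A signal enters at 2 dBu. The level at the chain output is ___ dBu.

Stage 1: 10 dB above -8 dBu, reduced 10:1 to 1 dB above → -7 dBu.
Stage 2: below threshold (-7 ≤ 10); passes unchanged; output -7 dBu.

-7 dBu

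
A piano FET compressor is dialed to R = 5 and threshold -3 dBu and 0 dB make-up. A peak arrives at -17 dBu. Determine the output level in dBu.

-17 dBu is 14 dB below the -3 dBu threshold, so no gain reduction is applied.
Output = input = -17 dBu.

-17 dBu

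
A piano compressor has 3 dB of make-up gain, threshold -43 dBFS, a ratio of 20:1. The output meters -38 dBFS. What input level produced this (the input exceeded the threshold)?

-3 dBFS

Stripping the +3 dB make-up gives -41 dBFS at the gain stage.
That's 2 dB above the -43 dBFS threshold.
Undo the ratio: input overshoot = 2 × 20 = 40 dB, giving input = -3 dBFS.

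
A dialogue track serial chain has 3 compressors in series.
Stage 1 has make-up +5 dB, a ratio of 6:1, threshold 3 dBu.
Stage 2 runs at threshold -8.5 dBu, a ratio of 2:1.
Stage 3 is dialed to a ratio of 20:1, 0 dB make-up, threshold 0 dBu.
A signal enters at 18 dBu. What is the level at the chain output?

Stage 1: 18 dBu is 15 dB over 3 dBu; at 6:1 that becomes 2.5 dB over, giving 5.5 dBu; +5 dB make-up → 10.5 dBu.
Stage 2: 19 dB above -8.5 dBu, reduced 2:1 to 9.5 dB above → 1 dBu.
Stage 3: 1 dBu is 1 dB over 0 dBu; at 20:1 that becomes 0.05 dB over, giving 0.05 dBu.

0.05 dBu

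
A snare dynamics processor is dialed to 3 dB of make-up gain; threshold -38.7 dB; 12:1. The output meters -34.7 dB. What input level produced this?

-26.7 dB

Before make-up, the level was -34.7 − 3 = -37.7 dB.
That's 1 dB above the -38.7 dB threshold.
Before 12:1 compression the overshoot was 1 × 12 = 12 dB, so input = -38.7 + 12 = -26.7 dB.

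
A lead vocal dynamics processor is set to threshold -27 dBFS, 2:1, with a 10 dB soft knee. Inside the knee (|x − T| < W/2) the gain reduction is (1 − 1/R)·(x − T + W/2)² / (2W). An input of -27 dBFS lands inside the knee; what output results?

-27.625 dBFS

x − T + W/2 = -27 − (-27) + 5 = 5.
GR = (1 − 1/2) × 5² / 20 = 0.5 × 25 / 20 = 0.625 dB.
Output = -27 − 0.625 = -27.625 dBFS.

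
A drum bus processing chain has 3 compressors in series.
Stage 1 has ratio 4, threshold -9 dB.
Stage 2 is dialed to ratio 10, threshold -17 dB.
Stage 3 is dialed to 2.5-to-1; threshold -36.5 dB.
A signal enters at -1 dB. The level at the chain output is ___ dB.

-28.3 dB

Stage 1: overshoot 8 dB → 8/4 = 2 dB → -7 dB.
Stage 2: -7 dB is 10 dB over -17 dB; at 10:1 that becomes 1 dB over, giving -16 dB.
Stage 3: 20.5 dB above -36.5 dB, reduced 2.5:1 to 8.2 dB above → -28.3 dB.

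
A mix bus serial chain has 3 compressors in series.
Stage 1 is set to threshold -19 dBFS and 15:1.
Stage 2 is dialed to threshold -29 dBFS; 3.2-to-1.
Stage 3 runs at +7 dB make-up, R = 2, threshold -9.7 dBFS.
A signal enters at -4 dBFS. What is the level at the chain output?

-18.5625 dBFS

Stage 1: -4 dBFS is 15 dB over -19 dBFS; at 15:1 that becomes 1 dB over, giving -18 dBFS.
Stage 2: -18 dBFS is 11 dB over -29 dBFS; at 3.2:1 that becomes 3.4375 dB over, giving -25.5625 dBFS.
Stage 3: below threshold (-25.5625 ≤ -9.7); passes unchanged; make-up brings it to -18.5625 dBFS.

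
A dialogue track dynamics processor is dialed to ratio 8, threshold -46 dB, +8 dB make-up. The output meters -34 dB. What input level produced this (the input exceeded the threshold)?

-14 dB

Stripping the +8 dB make-up gives -42 dB at the gain stage.
Post-compression overshoot = -42 − (-46) = 4 dB.
Before 8:1 compression the overshoot was 4 × 8 = 32 dB, so input = -46 + 32 = -14 dB.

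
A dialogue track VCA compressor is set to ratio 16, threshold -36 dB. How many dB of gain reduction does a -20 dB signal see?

15 dB

The signal is 16 dB above threshold.
A 16:1 ratio leaves 1 dB of that excess.
GR = overshoot in − overshoot out = 16 − 1 = 15 dB.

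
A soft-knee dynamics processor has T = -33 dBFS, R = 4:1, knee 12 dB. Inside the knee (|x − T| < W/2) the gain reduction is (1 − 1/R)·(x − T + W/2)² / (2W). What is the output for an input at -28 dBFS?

x − T + W/2 = -28 − (-33) + 6 = 11.
GR = (1 − 1/4) × 11² / 24 = 0.75 × 121 / 24 = 3.78125 dB.
Output = -28 − 3.78125 = -31.78125 dBFS.

-31.78125 dBFS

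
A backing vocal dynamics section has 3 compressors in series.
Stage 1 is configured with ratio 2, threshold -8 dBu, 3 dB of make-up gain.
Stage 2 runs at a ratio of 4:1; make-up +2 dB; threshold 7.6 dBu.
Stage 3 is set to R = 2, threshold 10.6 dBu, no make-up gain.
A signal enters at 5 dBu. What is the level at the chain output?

3.5 dBu

Stage 1: 13 dB above -8 dBu, reduced 2:1 to 6.5 dB above → -1.5 dBu; +3 dB make-up → 1.5 dBu.
Stage 2: 1.5 dBu ≤ 7.6 dBu, so stage 2 doesn't engage; make-up brings it to 3.5 dBu.
Stage 3: 3.5 dBu is at or below the 10.6 dBu threshold — no compression; output 3.5 dBu.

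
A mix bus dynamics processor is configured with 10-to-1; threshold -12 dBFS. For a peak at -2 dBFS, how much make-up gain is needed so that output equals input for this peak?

9 dB

Overshoot 10 dB → 10/10 = 1 dB after compression, so the compressed level is -12 + 1 = -11 dBFS.
Make-up = target − compressed = -2 − (-11) = 9 dB.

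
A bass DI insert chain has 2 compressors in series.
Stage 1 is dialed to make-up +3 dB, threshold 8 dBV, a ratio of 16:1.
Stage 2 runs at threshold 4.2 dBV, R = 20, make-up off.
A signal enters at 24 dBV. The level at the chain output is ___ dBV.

Stage 1: 16 dB above 8 dBV, reduced 16:1 to 1 dB above → 9 dBV; +3 dB make-up → 12 dBV.
Stage 2: 12 dBV is 7.8 dB over 4.2 dBV; at 20:1 that becomes 0.39 dB over, giving 4.59 dBV.

4.59 dBV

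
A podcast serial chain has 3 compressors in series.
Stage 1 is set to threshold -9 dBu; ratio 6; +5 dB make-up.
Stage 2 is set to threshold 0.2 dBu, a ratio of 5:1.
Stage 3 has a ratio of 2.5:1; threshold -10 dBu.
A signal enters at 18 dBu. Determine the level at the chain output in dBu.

Stage 1: 18 dBu is 27 dB over -9 dBu; at 6:1 that becomes 4.5 dB over, giving -4.5 dBu; +5 dB make-up → 0.5 dBu.
Stage 2: overshoot 0.3 dB → 0.3/5 = 0.06 dB → 0.26 dBu.
Stage 3: 10.26 dB above -10 dBu, reduced 2.5:1 to 4.104 dB above → -5.896 dBu.

-5.896 dBu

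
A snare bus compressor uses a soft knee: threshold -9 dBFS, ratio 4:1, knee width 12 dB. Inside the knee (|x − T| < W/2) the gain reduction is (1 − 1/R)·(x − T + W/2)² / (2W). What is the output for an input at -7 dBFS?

x − T + W/2 = -7 − (-9) + 6 = 8.
GR = (1 − 1/4) × 8² / 24 = 0.75 × 64 / 24 = 2 dB.
Output = -7 − 2 = -9 dBFS.

-9 dBFS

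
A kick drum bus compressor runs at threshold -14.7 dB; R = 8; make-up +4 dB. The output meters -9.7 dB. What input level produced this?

-6.7 dB

Before make-up, the level was -9.7 − 4 = -13.7 dB.
Post-compression overshoot = -13.7 − (-14.7) = 1 dB.
Input overshoot = R × output overshoot = 8 dB → input = -14.7 + 8 = -6.7 dB.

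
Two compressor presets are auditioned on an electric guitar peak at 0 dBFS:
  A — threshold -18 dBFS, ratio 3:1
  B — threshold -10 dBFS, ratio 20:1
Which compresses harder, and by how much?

A, by 2.5 dB

A: overshoot 18 dB → output overshoot 6 dB → GR 12 dB.
B: overshoot 10 dB → output overshoot 0.5 dB → GR 9.5 dB.
A applies 2.5 dB more gain reduction.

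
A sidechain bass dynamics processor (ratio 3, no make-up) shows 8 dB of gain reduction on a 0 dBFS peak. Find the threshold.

Gain reduction = 0 − (-8) = 8 dB; output overshoot = GR / (R − 1) = 8 / 2 = 4 dB.
Threshold = output − output overshoot = -8 − 4 = -12 dBFS.

-12 dBFS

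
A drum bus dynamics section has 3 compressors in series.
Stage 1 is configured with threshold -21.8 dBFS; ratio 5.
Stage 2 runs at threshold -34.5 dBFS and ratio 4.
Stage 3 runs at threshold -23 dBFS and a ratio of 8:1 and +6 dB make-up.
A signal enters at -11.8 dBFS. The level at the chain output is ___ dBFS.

-24.825 dBFS

Stage 1: overshoot 10 dB → 10/5 = 2 dB → -19.8 dBFS.
Stage 2: 14.7 dB above -34.5 dBFS, reduced 4:1 to 3.675 dB above → -30.825 dBFS.
Stage 3: -30.825 dBFS is at or below the -23 dBFS threshold — no compression; make-up brings it to -24.825 dBFS.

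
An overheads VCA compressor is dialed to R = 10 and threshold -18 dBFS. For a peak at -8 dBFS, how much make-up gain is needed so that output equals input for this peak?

The peak compresses to -18 + 10/10 = -17 dBFS.
To reach -8 dBFS requires -8 − (-17) = 9 dB of make-up.

9 dB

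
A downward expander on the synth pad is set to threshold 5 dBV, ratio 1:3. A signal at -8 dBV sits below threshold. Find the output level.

Undershoot = 5 − (-8) = 13 dB.
At 1:3, that expands to 39 dB under threshold.
Output = 5 − 39 = -34 dBV.

-34 dBV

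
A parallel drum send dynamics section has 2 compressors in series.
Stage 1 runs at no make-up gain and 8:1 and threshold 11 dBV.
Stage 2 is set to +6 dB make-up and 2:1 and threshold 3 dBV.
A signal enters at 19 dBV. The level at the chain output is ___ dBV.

13.5 dBV

Stage 1: overshoot 8 dB → 8/8 = 1 dB → 12 dBV.
Stage 2: overshoot 9 dB → 9/2 = 4.5 dB → 7.5 dBV; +6 dB make-up → 13.5 dBV.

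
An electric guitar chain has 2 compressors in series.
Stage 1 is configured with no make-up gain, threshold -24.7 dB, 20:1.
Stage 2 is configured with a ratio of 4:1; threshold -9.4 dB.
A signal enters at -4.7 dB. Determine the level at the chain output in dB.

Stage 1: -4.7 dB is 20 dB over -24.7 dB; at 20:1 that becomes 1 dB over, giving -23.7 dB.
Stage 2: -23.7 dB is at or below the -9.4 dB threshold — no compression; output -23.7 dB.

-23.7 dB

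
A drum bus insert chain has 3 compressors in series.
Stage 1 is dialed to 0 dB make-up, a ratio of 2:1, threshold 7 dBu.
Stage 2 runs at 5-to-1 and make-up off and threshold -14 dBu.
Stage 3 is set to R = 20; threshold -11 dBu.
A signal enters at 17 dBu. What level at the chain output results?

-10.89 dBu

Stage 1: 17 dBu is 10 dB over 7 dBu; at 2:1 that becomes 5 dB over, giving 12 dBu.
Stage 2: 12 dBu is 26 dB over -14 dBu; at 5:1 that becomes 5.2 dB over, giving -8.8 dBu.
Stage 3: 2.2 dB above -11 dBu, reduced 20:1 to 0.11 dB above → -10.89 dBu.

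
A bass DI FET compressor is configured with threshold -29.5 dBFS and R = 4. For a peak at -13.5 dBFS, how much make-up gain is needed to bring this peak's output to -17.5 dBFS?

8 dB

Without make-up, output = threshold + overshoot/4 = -29.5 + 4 = -25.5 dBFS.
Gap to target: 8 dB.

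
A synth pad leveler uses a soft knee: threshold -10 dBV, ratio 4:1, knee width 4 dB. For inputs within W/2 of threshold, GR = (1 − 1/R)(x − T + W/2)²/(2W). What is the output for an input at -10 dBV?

x − T + W/2 = -10 − (-10) + 2 = 2.
GR = (1 − 1/4) × 2² / 8 = 0.75 × 4 / 8 = 0.375 dB.
Output = -10 − 0.375 = -10.375 dBV.

-10.375 dBV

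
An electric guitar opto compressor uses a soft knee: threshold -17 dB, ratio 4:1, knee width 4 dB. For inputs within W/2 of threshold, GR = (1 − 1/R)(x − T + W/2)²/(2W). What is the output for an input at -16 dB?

x − T + W/2 = -16 − (-17) + 2 = 3.
GR = (1 − 1/4) × 3² / 8 = 0.75 × 9 / 8 = 0.84375 dB.
Output = -16 − 0.84375 = -16.84375 dB.

-16.84375 dB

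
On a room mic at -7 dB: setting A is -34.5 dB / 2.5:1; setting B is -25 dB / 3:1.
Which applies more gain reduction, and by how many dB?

A: 27.5 dB over, compressed to 11 dB over, so 16.5 dB of GR.
B: 18 dB over, compressed to 6 dB over, so 12 dB of GR.
Difference: 4.5 dB in favour of A.

A, by 4.5 dB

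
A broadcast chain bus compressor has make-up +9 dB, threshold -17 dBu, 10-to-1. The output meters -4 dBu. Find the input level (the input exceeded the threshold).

Before make-up, the level was -4 − 9 = -13 dBu.
That's 4 dB above the -17 dBu threshold.
Input overshoot = R × output overshoot = 40 dB → input = -17 + 40 = 23 dBu.

23 dBu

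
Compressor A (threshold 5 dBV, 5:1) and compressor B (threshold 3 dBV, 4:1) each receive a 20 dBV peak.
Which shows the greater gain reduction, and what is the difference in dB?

A: GR = 15 − 15/5 = 12 dB.
B: GR = 17 − 17/4 = 12.75 dB.
B applies 0.75 dB more gain reduction.

B, by 0.75 dB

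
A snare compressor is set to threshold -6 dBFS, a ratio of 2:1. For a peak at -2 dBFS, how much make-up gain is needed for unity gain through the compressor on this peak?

2 dB

Without make-up, output = threshold + overshoot/2 = -6 + 2 = -4 dBFS.
Gap to target: 2 dB.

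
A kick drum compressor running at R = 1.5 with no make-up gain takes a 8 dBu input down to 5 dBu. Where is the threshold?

Let T be the threshold. Output overshoot = (input overshoot)/R, so 5 − T = (8 − T)/1.5.
1.5·(5 − T) = 8 − T → 0.5·T = 7.5 − 8 = -0.5.
T = -0.5/0.5 = -1 dBu.

-1 dBu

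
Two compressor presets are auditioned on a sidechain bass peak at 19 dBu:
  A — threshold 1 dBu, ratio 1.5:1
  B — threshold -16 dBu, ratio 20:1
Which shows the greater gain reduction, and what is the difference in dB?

B, by 27.25 dB

A: GR = 18 − 18/1.5 = 6 dB.
B: GR = 35 − 35/20 = 33.25 dB.
B reduces 27.25 dB more.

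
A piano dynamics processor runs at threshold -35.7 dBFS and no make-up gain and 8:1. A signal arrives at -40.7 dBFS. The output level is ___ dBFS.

-40.7 dBFS

-40.7 dBFS is 5 dB below the -35.7 dBFS threshold, so no gain reduction is applied.
Output = input = -40.7 dBFS.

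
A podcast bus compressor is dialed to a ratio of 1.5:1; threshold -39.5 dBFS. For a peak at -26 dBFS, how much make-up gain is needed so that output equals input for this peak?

Overshoot 13.5 dB → 13.5/1.5 = 9 dB after compression, so the compressed level is -39.5 + 9 = -30.5 dBFS.
Make-up = target − compressed = -26 − (-30.5) = 4.5 dB.

4.5 dB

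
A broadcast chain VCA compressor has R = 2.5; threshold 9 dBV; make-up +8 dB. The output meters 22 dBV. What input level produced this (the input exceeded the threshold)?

21.5 dBV

Remove make-up: 22 − 8 = 14 dBV.
The compressed level sits 14 − 9 = 5 dB over threshold.
Input overshoot = R × output overshoot = 12.5 dB → input = 9 + 12.5 = 21.5 dBV.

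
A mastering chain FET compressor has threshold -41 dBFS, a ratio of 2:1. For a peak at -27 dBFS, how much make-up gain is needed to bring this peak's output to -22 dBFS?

Overshoot 14 dB → 14/2 = 7 dB after compression, so the compressed level is -41 + 7 = -34 dBFS.
Make-up = target − compressed = -22 − (-34) = 12 dB.

12 dB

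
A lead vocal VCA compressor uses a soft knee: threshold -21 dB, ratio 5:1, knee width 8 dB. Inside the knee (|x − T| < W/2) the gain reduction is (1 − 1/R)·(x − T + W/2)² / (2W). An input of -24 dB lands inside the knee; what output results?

x − T + W/2 = -24 − (-21) + 4 = 1.
GR = (1 − 1/5) × 1² / 16 = 0.8 × 1 / 16 = 0.05 dB.
Output = -24 − 0.05 = -24.05 dB.

-24.05 dB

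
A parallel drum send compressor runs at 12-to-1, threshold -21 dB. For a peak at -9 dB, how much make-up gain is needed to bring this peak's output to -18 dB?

Overshoot 12 dB → 12/12 = 1 dB after compression, so the compressed level is -21 + 1 = -20 dB.
Make-up = target − compressed = -18 − (-20) = 2 dB.

2 dB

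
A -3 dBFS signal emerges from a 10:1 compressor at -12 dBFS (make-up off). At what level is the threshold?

-13 dBFS

Let T be the threshold. Output overshoot = (input overshoot)/R, so -12 − T = (-3 − T)/10.
10·(-12 − T) = -3 − T → 9·T = -120 − (-3) = -117.
T = -117/9 = -13 dBFS.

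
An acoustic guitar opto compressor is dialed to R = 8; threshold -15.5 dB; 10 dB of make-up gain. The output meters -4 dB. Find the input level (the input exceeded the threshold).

-3.5 dB

Before make-up, the level was -4 − 10 = -14 dB.
Post-compression overshoot = -14 − (-15.5) = 1.5 dB.
Undo the ratio: input overshoot = 1.5 × 8 = 12 dB, giving input = -3.5 dB.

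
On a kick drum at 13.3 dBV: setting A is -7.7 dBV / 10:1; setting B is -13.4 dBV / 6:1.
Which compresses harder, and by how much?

A: overshoot 21 dB → output overshoot 2.1 dB → GR 18.9 dB.
B: overshoot 26.7 dB → output overshoot 4.45 dB → GR 22.25 dB.
B applies 3.35 dB more gain reduction.

B, by 3.35 dB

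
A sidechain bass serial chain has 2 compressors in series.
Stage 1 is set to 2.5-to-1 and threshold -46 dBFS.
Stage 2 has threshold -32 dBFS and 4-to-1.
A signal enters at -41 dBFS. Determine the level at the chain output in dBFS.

-44 dBFS

Stage 1: overshoot 5 dB → 5/2.5 = 2 dB → -44 dBFS.
Stage 2: -44 dBFS is at or below the -32 dBFS threshold — no compression; output -44 dBFS.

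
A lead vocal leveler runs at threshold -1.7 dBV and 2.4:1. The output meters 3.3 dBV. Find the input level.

Post-compression overshoot = 3.3 − (-1.7) = 5 dB.
Undo the ratio: input overshoot = 5 × 2.4 = 12 dB, giving input = 10.3 dBV.

10.3 dBV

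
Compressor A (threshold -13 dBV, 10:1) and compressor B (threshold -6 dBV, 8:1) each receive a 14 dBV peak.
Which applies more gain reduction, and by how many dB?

A, by 6.8 dB

A: 27 dB over, compressed to 2.7 dB over, so 24.3 dB of GR.
B: 20 dB over, compressed to 2.5 dB over, so 17.5 dB of GR.
Difference: 6.8 dB in favour of A.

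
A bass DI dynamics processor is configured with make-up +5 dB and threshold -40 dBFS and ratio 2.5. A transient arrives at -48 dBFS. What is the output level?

-43 dBFS

-48 dBFS is 8 dB below the -40 dBFS threshold, so no gain reduction is applied.
Make-up gain adds 5 dB: -48 + 5 = -43 dBFS.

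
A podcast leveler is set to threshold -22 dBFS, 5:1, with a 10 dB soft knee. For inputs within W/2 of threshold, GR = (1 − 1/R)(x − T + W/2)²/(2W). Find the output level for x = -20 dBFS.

x − T + W/2 = -20 − (-22) + 5 = 7.
GR = (1 − 1/5) × 7² / 20 = 0.8 × 49 / 20 = 1.96 dB.
Output = -20 − 1.96 = -21.96 dBFS.

-21.96 dBFS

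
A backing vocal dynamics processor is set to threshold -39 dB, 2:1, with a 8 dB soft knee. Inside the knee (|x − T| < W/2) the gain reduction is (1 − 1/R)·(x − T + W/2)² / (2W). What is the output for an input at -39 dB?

-39.5 dB

x − T + W/2 = -39 − (-39) + 4 = 4.
GR = (1 − 1/2) × 4² / 16 = 0.5 × 16 / 16 = 0.5 dB.
Output = -39 − 0.5 = -39.5 dB.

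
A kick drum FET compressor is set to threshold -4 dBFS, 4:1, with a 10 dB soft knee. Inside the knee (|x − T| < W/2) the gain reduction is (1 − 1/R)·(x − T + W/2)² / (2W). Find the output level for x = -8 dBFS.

-8.0375 dBFS

x − T + W/2 = -8 − (-4) + 5 = 1.
GR = (1 − 1/4) × 1² / 20 = 0.75 × 1 / 20 = 0.0375 dB.
Output = -8 − 0.0375 = -8.0375 dBFS.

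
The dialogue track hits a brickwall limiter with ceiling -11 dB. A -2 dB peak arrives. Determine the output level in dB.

At ∞:1, everything above -11 dB is held at the ceiling.

-11 dB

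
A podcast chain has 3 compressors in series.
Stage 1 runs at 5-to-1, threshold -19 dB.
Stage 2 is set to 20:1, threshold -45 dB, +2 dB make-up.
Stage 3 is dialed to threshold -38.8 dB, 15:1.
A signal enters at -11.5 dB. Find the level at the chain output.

Stage 1: overshoot 7.5 dB → 7.5/5 = 1.5 dB → -17.5 dB.
Stage 2: 27.5 dB above -45 dB, reduced 20:1 to 1.375 dB above → -43.625 dB; +2 dB make-up → -41.625 dB.
Stage 3: below threshold (-41.625 ≤ -38.8); passes unchanged; output -41.625 dB.

-41.625 dB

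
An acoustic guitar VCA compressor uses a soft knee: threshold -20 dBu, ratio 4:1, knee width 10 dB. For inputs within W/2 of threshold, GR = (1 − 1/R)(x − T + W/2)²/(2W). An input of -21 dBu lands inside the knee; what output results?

-21.6 dBu

x − T + W/2 = -21 − (-20) + 5 = 4.
GR = (1 − 1/4) × 4² / 20 = 0.75 × 16 / 20 = 0.6 dB.
Output = -21 − 0.6 = -21.6 dBu.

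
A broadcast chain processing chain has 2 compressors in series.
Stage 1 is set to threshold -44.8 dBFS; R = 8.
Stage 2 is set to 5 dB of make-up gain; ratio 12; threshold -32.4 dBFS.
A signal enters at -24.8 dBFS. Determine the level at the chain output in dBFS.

-37.3 dBFS

Stage 1: -24.8 dBFS is 20 dB over -44.8 dBFS; at 8:1 that becomes 2.5 dB over, giving -42.3 dBFS.
Stage 2: -42.3 dBFS is at or below the -32.4 dBFS threshold — no compression; make-up brings it to -37.3 dBFS.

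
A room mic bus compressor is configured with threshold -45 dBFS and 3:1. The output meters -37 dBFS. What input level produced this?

Post-compression overshoot = -37 − (-45) = 8 dB.
Input overshoot = R × output overshoot = 24 dB → input = -45 + 24 = -21 dBFS.

-21 dBFS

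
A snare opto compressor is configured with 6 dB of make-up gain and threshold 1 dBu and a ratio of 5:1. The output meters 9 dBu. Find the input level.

11 dBu

Stripping the +6 dB make-up gives 3 dBu at the gain stage.
The compressed level sits 3 − 1 = 2 dB over threshold.
Input overshoot = R × output overshoot = 10 dB → input = 1 + 10 = 11 dBu.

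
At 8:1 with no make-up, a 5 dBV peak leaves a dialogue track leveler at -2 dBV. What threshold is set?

Let T be the threshold. Output overshoot = (input overshoot)/R, so -2 − T = (5 − T)/8.
8·(-2 − T) = 5 − T → 7·T = -16 − 5 = -21.
T = -21/7 = -3 dBV.

-3 dBV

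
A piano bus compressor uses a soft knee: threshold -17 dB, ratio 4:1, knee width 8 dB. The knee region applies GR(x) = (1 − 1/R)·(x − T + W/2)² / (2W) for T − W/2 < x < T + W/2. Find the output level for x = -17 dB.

-17.75 dB

x − T + W/2 = -17 − (-17) + 4 = 4.
GR = (1 − 1/4) × 4² / 16 = 0.75 × 16 / 16 = 0.75 dB.
Output = -17 − 0.75 = -17.75 dB.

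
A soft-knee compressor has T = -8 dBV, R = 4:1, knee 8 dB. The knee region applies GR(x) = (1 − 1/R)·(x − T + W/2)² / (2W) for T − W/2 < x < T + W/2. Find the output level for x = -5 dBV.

x − T + W/2 = -5 − (-8) + 4 = 7.
GR = (1 − 1/4) × 7² / 16 = 0.75 × 49 / 16 = 2.296875 dB.
Output = -5 − 2.296875 = -7.296875 dBV.

-7.296875 dBV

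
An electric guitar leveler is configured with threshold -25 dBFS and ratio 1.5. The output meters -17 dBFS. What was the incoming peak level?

-13 dBFS

That's 8 dB above the -25 dBFS threshold.
Before 1.5:1 compression the overshoot was 8 × 1.5 = 12 dB, so input = -25 + 12 = -13 dBFS.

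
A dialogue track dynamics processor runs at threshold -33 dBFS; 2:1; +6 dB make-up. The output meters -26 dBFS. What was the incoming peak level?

Remove make-up: -26 − 6 = -32 dBFS.
Post-compression overshoot = -32 − (-33) = 1 dB.
Before 2:1 compression the overshoot was 1 × 2 = 2 dB, so input = -33 + 2 = -31 dBFS.

-31 dBFS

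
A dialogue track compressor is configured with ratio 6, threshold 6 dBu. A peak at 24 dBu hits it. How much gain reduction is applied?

The signal is 18 dB above threshold.
After 6:1 compression the overshoot becomes 18/6 = 3 dB.
So the signal is attenuated by 18 − 3 = 15 dB.

15 dB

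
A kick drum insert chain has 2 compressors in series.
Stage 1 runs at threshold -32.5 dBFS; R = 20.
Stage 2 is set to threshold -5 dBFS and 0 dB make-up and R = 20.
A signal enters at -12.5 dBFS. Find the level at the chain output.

Stage 1: 20 dB above -32.5 dBFS, reduced 20:1 to 1 dB above → -31.5 dBFS.
Stage 2: below threshold (-31.5 ≤ -5); passes unchanged; output -31.5 dBFS.

-31.5 dBFS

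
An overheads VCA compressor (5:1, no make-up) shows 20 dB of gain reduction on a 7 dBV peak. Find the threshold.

Let T be the threshold. Output overshoot = (input overshoot)/R, so -13 − T = (7 − T)/5.
5·(-13 − T) = 7 − T → 4·T = -65 − 7 = -72.
T = -72/4 = -18 dBV.

-18 dBV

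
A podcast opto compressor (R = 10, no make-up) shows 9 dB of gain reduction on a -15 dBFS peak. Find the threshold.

-25 dBFS

Input is 10 dB above T (since output overshoot × R = input overshoot: (-24 − T)·10 = -15 − T gives T = -25 dBFS).
Check: -25 + (-15 − (-25))/10 = -25 + 1 = -24 dBFS. ✓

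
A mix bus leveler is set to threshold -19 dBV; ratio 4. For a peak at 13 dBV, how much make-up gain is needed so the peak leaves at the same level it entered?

The peak compresses to -19 + 32/4 = -11 dBV.
To reach 13 dBV requires 13 − (-11) = 24 dB of make-up.

24 dB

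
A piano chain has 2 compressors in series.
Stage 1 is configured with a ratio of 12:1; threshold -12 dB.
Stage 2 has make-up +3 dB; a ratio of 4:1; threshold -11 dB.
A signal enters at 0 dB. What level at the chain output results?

-8 dB

Stage 1: 0 dB is 12 dB over -12 dB; at 12:1 that becomes 1 dB over, giving -11 dB.
Stage 2: -11 dB is at or below the -11 dB threshold — no compression; make-up brings it to -8 dB.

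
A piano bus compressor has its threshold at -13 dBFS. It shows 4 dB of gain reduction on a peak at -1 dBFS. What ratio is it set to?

1.5:1

Input overshoot = -1 − (-13) = 12 dB.
Output overshoot = 12 − 4 = 8 dB.
Ratio = input overshoot / output overshoot = 12 / 8 = 1.5.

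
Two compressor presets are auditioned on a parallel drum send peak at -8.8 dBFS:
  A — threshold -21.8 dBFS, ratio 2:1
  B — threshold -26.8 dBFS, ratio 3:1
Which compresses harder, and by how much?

A: overshoot 13 dB → output overshoot 6.5 dB → GR 6.5 dB.
B: overshoot 18 dB → output overshoot 6 dB → GR 12 dB.
Difference: 5.5 dB in favour of B.

B, by 5.5 dB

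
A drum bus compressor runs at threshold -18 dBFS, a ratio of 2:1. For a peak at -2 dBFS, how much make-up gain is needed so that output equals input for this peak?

Without make-up, output = threshold + overshoot/2 = -18 + 8 = -10 dBFS.
Gap to target: 8 dB.

8 dB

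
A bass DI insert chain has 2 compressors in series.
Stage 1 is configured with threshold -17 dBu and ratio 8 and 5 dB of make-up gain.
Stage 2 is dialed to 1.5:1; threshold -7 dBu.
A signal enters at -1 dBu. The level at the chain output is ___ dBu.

Stage 1: -1 dBu is 16 dB over -17 dBu; at 8:1 that becomes 2 dB over, giving -15 dBu; +5 dB make-up → -10 dBu.
Stage 2: -10 dBu ≤ -7 dBu, so stage 2 doesn't engage; output -10 dBu.

-10 dBu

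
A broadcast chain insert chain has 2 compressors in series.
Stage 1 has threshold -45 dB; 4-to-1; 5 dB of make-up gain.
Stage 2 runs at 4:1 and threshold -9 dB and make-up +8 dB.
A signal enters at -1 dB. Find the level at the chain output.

Stage 1: overshoot 44 dB → 44/4 = 11 dB → -34 dB; +5 dB make-up → -29 dB.
Stage 2: -29 dB is at or below the -9 dB threshold — no compression; make-up brings it to -21 dB.

-21 dB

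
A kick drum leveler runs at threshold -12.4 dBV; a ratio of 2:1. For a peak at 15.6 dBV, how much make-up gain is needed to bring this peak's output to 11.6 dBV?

10 dB

Without make-up, output = threshold + overshoot/2 = -12.4 + 14 = 1.6 dBV.
Gap to target: 10 dB.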